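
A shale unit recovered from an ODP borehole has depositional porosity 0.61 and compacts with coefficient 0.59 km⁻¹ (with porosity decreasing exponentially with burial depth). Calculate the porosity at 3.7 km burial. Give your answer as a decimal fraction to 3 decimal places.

phi = phi₀·exp(−β·Z) = 0.61 × exp(−0.59 × 3.7) = 0.61 × exp(−2.183)
  = 0.61 × 0.1127 = 0.0687

0.069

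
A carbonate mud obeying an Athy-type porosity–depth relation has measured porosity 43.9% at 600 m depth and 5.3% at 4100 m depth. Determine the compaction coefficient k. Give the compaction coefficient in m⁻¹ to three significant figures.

0.000604 m⁻¹

Working in km (1 km = 1000 m; k in km⁻¹ = k in m⁻¹ × 1000):
Athy: φ(z) = φ₀ e^(−kz) ⇒ φ₁/φ₂ = e^{k(z₂−z₁)} ⇒ k = ln(φ₁/φ₂)/(z₂−z₁)
k = ln(0.439/0.053) / (4.1 − 0.6) = ln(8.283) / 3.5 = 2.1142 / 3.5 = 0.6041 km⁻¹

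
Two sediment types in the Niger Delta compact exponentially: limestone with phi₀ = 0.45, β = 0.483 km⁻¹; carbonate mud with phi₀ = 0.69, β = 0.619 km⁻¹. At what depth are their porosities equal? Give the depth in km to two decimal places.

3.14 km

Set phi₀ₐ e^(−βₐZ) = phi₀ᵦ e^(−βᵦZ) ⇒ ln(phi₀ₐ/phi₀ᵦ) = (βₐ − βᵦ)·Z
Z = ln(0.45/0.69) / (0.483 − 0.619) = -0.4274 / -0.136 = 3.143 km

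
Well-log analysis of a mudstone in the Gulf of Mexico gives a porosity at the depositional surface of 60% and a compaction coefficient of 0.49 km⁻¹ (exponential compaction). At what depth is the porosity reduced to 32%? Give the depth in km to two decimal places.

Invert Athy's law: Z = ln(n₀/n) / k
Z = ln(0.6/0.32) / 0.49 = ln(1.875) / 0.49 = 0.6286 / 0.49 = 1.283 km

1.28 km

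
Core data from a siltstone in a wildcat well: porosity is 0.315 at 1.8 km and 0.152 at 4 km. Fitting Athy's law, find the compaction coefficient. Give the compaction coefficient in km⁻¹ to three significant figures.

0.331 km⁻¹

Athy: φ(z) = φ₀ e^(−cz) ⇒ φ₁/φ₂ = e^{c(z₂−z₁)} ⇒ c = ln(φ₁/φ₂)/(z₂−z₁)
c = ln(0.315/0.152) / (4 − 1.8) = ln(2.072) / 2.2 = 0.7287 / 2.2 = 0.3312 km⁻¹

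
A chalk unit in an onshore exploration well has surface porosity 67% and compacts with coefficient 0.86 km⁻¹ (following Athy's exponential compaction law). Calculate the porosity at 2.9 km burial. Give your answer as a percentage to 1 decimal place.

phi = phi₀·exp(−c·Z) = 0.67 × exp(−0.86 × 2.9) = 0.67 × exp(−2.494)
  = 0.67 × 0.0826 = 0.0553

5.5%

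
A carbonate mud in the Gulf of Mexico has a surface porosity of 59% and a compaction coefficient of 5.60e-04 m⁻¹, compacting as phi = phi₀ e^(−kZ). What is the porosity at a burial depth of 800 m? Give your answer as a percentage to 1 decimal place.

37.7%

Working in km (1 km = 1000 m; k in km⁻¹ = k in m⁻¹ × 1000):
phi = phi₀·exp(−k·Z) = 0.59 × exp(−0.56 × 0.8) = 0.59 × exp(−0.448)
  = 0.59 × 0.6389 = 0.3770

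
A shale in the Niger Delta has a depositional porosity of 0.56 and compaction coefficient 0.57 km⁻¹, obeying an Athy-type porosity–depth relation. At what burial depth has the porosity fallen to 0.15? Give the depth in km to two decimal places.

Invert Athy's law: d = ln(φ₀/φ) / k
d = ln(0.56/0.15) / 0.57 = ln(3.733) / 0.57 = 1.3173 / 0.57 = 2.311 km

2.31 km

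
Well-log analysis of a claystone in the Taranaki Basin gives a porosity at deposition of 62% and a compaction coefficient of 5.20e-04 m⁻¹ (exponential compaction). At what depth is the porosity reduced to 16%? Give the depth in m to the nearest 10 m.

2600 m

Working in km (1 km = 1000 m; c in km⁻¹ = c in m⁻¹ × 1000):
Invert Athy's law: Z = ln(phi₀/phi) / c
Z = ln(0.62/0.16) / 0.52 = ln(3.875) / 0.52 = 1.3545 / 0.52 = 2.605 km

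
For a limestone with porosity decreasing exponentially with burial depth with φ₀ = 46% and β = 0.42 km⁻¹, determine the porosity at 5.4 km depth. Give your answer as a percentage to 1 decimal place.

4.8%

φ = φ₀·exp(−β·d) = 0.46 × exp(−0.42 × 5.4) = 0.46 × exp(−2.268)
  = 0.46 × 0.1035 = 0.0476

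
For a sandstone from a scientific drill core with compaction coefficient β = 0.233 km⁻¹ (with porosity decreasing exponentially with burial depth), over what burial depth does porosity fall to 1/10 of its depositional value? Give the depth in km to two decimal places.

n/n₀ = 1/10 ⇒ exp(−β·z) = 1/10 ⇒ z = ln(10) / β
z = 2.3026 / 0.233 = 9.882 km

9.88 km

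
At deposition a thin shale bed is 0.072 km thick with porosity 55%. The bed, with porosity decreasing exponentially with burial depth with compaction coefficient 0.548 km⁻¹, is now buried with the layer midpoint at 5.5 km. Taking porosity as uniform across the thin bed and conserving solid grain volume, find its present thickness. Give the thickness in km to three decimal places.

0.033 km

Porosity at 5.5 km: phi = 0.55·exp(−0.548×5.5) = 0.0270
Solid-volume conservation: h(1−phi) = h₀(1−phi₀) ⇒ h = h₀·(1−phi₀)/(1−phi)
h = 0.072 × (1 − 0.55)/(1 − 0.0270) = 0.072 × 0.4625 = 0.0333 km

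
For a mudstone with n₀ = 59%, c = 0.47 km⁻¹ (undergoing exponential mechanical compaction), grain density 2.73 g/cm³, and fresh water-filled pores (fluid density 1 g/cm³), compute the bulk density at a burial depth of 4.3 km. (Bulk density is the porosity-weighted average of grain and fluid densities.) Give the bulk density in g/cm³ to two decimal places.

Porosity at depth: n = 0.59·exp(−0.47×4.3) = 0.59×0.1325 = 0.0782
Bulk density: ρ_b = (1−n)ρ_g + n·ρ_f = 0.9218×2.73 + 0.0782×1
       = 2.517 + 0.078 = 2.595 g/cm³

2.59 g/cm³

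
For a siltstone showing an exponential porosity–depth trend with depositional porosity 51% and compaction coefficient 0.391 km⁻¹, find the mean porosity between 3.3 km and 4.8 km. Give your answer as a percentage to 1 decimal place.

10.6%

⟨n⟩ = (1/(Z₂−Z₁)) ∫ n₀ e^(−kZ) dZ = n₀·(e^(−k·Z₁) − e^(−k·Z₂)) / (k·(Z₂−Z₁))
e^(−0.391×3.3) = 0.2752; e^(−0.391×4.8) = 0.1531
⟨n⟩ = 0.51 × (0.2752 − 0.1531) / (0.391 × 1.5) = 0.51 × 0.2082 = 0.1062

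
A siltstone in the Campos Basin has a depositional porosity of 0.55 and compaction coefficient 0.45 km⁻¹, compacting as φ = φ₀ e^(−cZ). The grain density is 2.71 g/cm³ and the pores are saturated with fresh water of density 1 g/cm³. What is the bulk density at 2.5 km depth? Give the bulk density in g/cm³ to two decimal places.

2.40 g/cm³

Porosity at depth: φ = 0.55·exp(−0.45×2.5) = 0.55×0.3247 = 0.1786
Bulk density: ρ_b = (1−φ)ρ_g + φ·ρ_f = 0.8214×2.71 + 0.1786×1
       = 2.226 + 0.179 = 2.405 g/cm³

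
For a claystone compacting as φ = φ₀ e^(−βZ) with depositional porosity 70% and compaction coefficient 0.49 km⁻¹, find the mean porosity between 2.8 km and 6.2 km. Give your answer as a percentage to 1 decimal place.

⟨φ⟩ = (1/(Z₂−Z₁)) ∫ φ₀ e^(−βZ) dZ = φ₀·(e^(−β·Z₁) − e^(−β·Z₂)) / (β·(Z₂−Z₁))
e^(−0.49×2.8) = 0.2536; e^(−0.49×6.2) = 0.0479
⟨φ⟩ = 0.7 × (0.2536 − 0.0479) / (0.49 × 3.4) = 0.7 × 0.1235 = 0.0864

8.6%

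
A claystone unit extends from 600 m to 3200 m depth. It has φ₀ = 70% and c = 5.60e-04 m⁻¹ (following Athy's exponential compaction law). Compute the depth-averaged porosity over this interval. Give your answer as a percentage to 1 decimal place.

Working in km (1 km = 1000 m; c in km⁻¹ = c in m⁻¹ × 1000):
⟨φ⟩ = (1/(z₂−z₁)) ∫ φ₀ e^(−cz) dz = φ₀·(e^(−c·z₁) − e^(−c·z₂)) / (c·(z₂−z₁))
e^(−0.56×0.6) = 0.7146; e^(−0.56×3.2) = 0.1666
⟨φ⟩ = 0.7 × (0.7146 − 0.1666) / (0.56 × 2.6) = 0.7 × 0.3764 = 0.2635

26.3%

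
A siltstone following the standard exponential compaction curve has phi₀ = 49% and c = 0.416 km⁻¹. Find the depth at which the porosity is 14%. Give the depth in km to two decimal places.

Invert Athy's law: z = ln(phi₀/phi) / c
z = ln(0.49/0.14) / 0.416 = ln(3.5) / 0.416 = 1.2528 / 0.416 = 3.011 km

3.01 km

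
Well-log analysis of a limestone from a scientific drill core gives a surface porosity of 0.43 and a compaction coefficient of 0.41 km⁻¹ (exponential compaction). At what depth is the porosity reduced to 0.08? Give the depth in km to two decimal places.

Invert Athy's law: Z = ln(phi₀/phi) / β
Z = ln(0.43/0.08) / 0.41 = ln(5.375) / 0.41 = 1.6818 / 0.41 = 4.102 km

4.10 km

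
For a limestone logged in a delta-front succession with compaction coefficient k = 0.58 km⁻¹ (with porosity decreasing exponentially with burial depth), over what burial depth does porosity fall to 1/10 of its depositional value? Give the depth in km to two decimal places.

3.97 km

n/n₀ = 1/10 ⇒ exp(−k·z) = 1/10 ⇒ z = ln(10) / k
z = 2.3026 / 0.58 = 3.970 km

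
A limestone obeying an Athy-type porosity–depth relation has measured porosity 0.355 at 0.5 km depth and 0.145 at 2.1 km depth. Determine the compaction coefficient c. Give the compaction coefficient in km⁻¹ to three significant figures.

0.560 km⁻¹

Athy: phi(z) = phi₀ e^(−cz) ⇒ phi₁/phi₂ = e^{c(z₂−z₁)} ⇒ c = ln(phi₁/phi₂)/(z₂−z₁)
c = ln(0.355/0.145) / (2.1 − 0.5) = ln(2.448) / 1.6 = 0.8954 / 1.6 = 0.5596 km⁻¹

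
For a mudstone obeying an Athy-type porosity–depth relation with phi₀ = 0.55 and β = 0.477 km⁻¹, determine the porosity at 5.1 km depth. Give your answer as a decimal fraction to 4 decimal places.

phi = phi₀·exp(−β·d) = 0.55 × exp(−0.477 × 5.1) = 0.55 × exp(−2.433)
  = 0.55 × 0.0878 = 0.0483

0.0483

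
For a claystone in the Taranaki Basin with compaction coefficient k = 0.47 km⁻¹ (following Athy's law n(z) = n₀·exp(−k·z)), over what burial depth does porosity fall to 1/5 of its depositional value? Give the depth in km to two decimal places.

3.42 km

n/n₀ = 1/5 ⇒ exp(−k·z) = 1/5 ⇒ z = ln(5) / k
z = 1.6094 / 0.47 = 3.424 km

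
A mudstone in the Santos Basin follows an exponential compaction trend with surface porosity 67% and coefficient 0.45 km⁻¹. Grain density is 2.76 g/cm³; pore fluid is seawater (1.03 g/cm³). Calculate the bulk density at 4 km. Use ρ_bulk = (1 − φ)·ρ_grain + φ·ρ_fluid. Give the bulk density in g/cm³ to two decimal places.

Porosity at depth: n = 0.67·exp(−0.45×4) = 0.67×0.1653 = 0.1108
Bulk density: ρ_b = (1−n)ρ_g + n·ρ_f = 0.8892×2.76 + 0.1108×1.03
       = 2.454 + 0.114 = 2.568 g/cm³

2.57 g/cm³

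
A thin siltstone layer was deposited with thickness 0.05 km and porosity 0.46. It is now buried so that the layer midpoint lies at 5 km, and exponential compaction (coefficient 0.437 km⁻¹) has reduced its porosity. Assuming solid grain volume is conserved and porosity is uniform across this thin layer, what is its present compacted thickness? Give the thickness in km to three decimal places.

Porosity at 5 km: n = 0.46·exp(−0.437×5) = 0.0517
Solid-volume conservation: h(1−n) = h₀(1−n₀) ⇒ h = h₀·(1−n₀)/(1−n)
h = 0.05 × (1 − 0.46)/(1 − 0.0517) = 0.05 × 0.5695 = 0.0285 km

0.028 km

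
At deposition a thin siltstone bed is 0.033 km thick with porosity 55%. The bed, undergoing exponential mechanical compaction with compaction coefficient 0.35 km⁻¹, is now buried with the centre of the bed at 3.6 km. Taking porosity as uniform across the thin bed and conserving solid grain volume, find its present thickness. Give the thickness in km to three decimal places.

0.018 km

Porosity at 3.6 km: phi = 0.55·exp(−0.35×3.6) = 0.1560
Solid-volume conservation: h(1−phi) = h₀(1−phi₀) ⇒ h = h₀·(1−phi₀)/(1−phi)
h = 0.033 × (1 − 0.55)/(1 − 0.1560) = 0.033 × 0.5332 = 0.0176 km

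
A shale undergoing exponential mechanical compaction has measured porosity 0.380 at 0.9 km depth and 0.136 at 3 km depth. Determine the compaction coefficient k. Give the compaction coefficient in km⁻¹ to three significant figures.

Athy: phi(Z) = phi₀ e^(−kZ) ⇒ phi₁/phi₂ = e^{k(Z₂−Z₁)} ⇒ k = ln(phi₁/phi₂)/(Z₂−Z₁)
k = ln(0.38/0.136) / (3 − 0.9) = ln(2.794) / 2.1 = 1.0275 / 2.1 = 0.4893 km⁻¹

0.489 km⁻¹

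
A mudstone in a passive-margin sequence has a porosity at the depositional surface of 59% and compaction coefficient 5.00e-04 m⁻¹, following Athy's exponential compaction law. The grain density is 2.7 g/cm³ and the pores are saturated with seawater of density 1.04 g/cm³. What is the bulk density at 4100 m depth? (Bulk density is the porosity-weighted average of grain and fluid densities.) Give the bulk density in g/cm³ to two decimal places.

Working in km (1 km = 1000 m; β in km⁻¹ = β in m⁻¹ × 1000):
Porosity at depth: φ = 0.59·exp(−0.5×4.1) = 0.59×0.1287 = 0.0760
Bulk density: ρ_b = (1−φ)ρ_g + φ·ρ_f = 0.9240×2.7 + 0.0760×1.04
       = 2.495 + 0.079 = 2.574 g/cm³

2.57 g/cm³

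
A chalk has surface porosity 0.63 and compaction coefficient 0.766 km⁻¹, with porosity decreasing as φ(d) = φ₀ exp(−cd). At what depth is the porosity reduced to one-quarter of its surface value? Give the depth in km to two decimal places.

1.81 km

φ/φ₀ = 1/4 ⇒ exp(−c·d) = 1/4 ⇒ d = ln(4) / c
d = 1.3863 / 0.766 = 1.810 km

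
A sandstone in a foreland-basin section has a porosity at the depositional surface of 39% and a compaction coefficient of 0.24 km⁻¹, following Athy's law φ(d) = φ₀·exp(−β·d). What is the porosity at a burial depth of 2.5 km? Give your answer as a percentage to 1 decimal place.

21.4%

φ = φ₀·exp(−β·d) = 0.39 × exp(−0.24 × 2.5) = 0.39 × exp(−0.6)
  = 0.39 × 0.5488 = 0.2140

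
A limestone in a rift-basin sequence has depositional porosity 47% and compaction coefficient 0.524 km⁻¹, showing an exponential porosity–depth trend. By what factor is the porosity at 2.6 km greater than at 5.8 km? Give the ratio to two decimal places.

5.35

phi(d₁)/phi(d₂) = e^(−c·d₁)/e^(−c·d₂) = e^{c(d₂−d₁)}
= exp(0.524 × 3.2) = exp(1.677) = 5.3484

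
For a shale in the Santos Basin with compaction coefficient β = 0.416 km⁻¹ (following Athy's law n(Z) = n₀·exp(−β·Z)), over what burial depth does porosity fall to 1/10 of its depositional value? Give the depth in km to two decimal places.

n/n₀ = 1/10 ⇒ exp(−β·Z) = 1/10 ⇒ Z = ln(10) / β
Z = 2.3026 / 0.416 = 5.535 km

5.54 km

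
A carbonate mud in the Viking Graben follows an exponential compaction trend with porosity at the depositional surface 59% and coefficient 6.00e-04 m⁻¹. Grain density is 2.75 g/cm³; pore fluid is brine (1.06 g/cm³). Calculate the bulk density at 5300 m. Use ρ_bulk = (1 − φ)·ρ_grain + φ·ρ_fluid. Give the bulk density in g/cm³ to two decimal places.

2.71 g/cm³

Working in km (1 km = 1000 m; β in km⁻¹ = β in m⁻¹ × 1000):
Porosity at depth: φ = 0.59·exp(−0.6×5.3) = 0.59×0.0416 = 0.0245
Bulk density: ρ_b = (1−φ)ρ_g + φ·ρ_f = 0.9755×2.75 + 0.0245×1.06
       = 2.683 + 0.026 = 2.709 g/cm³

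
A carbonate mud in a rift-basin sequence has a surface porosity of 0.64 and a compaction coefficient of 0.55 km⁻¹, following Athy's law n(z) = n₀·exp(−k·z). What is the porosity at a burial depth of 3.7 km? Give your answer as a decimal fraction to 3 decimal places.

n = n₀·exp(−k·z) = 0.64 × exp(−0.55 × 3.7) = 0.64 × exp(−2.035)
  = 0.64 × 0.1307 = 0.0836

0.084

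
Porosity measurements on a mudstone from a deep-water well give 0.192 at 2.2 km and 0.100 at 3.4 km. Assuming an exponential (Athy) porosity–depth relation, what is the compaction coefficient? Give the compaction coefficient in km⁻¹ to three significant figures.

0.544 km⁻¹

Athy: φ(d) = φ₀ e^(−βd) ⇒ φ₁/φ₂ = e^{β(d₂−d₁)} ⇒ β = ln(φ₁/φ₂)/(d₂−d₁)
β = ln(0.192/0.1) / (3.4 − 2.2) = ln(1.92) / 1.2 = 0.6523 / 1.2 = 0.5436 km⁻¹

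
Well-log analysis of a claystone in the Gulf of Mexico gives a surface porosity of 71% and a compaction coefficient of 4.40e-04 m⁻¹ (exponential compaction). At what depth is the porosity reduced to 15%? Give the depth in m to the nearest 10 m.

3530 m

Working in km (1 km = 1000 m; β in km⁻¹ = β in m⁻¹ × 1000):
Invert Athy's law: Z = ln(φ₀/φ) / β
Z = ln(0.71/0.15) / 0.44 = ln(4.733) / 0.44 = 1.5546 / 0.44 = 3.533 km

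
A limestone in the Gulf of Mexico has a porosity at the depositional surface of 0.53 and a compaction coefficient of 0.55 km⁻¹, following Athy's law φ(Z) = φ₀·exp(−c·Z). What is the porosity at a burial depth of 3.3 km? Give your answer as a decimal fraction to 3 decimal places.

0.086

φ = φ₀·exp(−c·Z) = 0.53 × exp(−0.55 × 3.3) = 0.53 × exp(−1.815)
  = 0.53 × 0.1628 = 0.0863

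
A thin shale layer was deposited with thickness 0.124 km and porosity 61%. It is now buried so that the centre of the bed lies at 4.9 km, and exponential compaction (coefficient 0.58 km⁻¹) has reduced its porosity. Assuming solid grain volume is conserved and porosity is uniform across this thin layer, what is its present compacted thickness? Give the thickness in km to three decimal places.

0.050 km

Porosity at 4.9 km: φ = 0.61·exp(−0.58×4.9) = 0.0356
Solid-volume conservation: h(1−φ) = h₀(1−φ₀) ⇒ h = h₀·(1−φ₀)/(1−φ)
h = 0.124 × (1 − 0.61)/(1 − 0.0356) = 0.124 × 0.4044 = 0.0501 km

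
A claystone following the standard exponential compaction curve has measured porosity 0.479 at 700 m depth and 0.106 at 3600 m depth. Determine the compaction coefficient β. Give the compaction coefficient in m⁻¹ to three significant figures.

0.000520 m⁻¹

Working in km (1 km = 1000 m; β in km⁻¹ = β in m⁻¹ × 1000):
Athy: φ(z) = φ₀ e^(−βz) ⇒ φ₁/φ₂ = e^{β(z₂−z₁)} ⇒ β = ln(φ₁/φ₂)/(z₂−z₁)
β = ln(0.479/0.106) / (3.6 − 0.7) = ln(4.519) / 2.9 = 1.5083 / 2.9 = 0.5201 km⁻¹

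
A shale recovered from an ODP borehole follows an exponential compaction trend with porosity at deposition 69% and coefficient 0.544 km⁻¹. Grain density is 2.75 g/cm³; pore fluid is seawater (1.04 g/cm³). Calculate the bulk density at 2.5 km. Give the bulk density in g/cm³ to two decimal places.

Porosity at depth: phi = 0.69·exp(−0.544×2.5) = 0.69×0.2567 = 0.1771
Bulk density: ρ_b = (1−phi)ρ_g + phi·ρ_f = 0.8229×2.75 + 0.1771×1.04
       = 2.263 + 0.184 = 2.447 g/cm³

2.45 g/cm³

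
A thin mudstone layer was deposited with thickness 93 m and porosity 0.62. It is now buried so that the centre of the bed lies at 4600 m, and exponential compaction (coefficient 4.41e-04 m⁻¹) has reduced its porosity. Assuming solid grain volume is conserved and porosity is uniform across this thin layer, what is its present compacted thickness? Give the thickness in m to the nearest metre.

Working in km (1 km = 1000 m; k in km⁻¹ = k in m⁻¹ × 1000):
Porosity at 4.6 km: n = 0.62·exp(−0.441×4.6) = 0.0815
Solid-volume conservation: h(1−n) = h₀(1−n₀) ⇒ h = h₀·(1−n₀)/(1−n)
h = 0.093 × (1 − 0.62)/(1 − 0.0815) = 0.093 × 0.4137 = 0.0385 km

38 m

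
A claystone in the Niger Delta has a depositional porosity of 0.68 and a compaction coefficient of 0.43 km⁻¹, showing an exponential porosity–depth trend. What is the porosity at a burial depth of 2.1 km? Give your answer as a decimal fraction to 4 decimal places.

0.2756

phi = phi₀·exp(−k·d) = 0.68 × exp(−0.43 × 2.1) = 0.68 × exp(−0.903)
  = 0.68 × 0.4054 = 0.2756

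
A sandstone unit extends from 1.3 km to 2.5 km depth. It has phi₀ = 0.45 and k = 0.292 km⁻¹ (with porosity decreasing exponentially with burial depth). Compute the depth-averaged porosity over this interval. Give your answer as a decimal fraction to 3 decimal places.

⟨phi⟩ = (1/(z₂−z₁)) ∫ phi₀ e^(−kz) dz = phi₀·(e^(−k·z₁) − e^(−k·z₂)) / (k·(z₂−z₁))
e^(−0.292×1.3) = 0.6841; e^(−0.292×2.5) = 0.4819
⟨phi⟩ = 0.45 × (0.6841 − 0.4819) / (0.292 × 1.2) = 0.45 × 0.5771 = 0.2597

0.260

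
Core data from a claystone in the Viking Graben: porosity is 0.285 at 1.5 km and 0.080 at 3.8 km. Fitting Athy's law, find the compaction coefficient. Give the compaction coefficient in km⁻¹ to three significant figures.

Athy: φ(z) = φ₀ e^(−cz) ⇒ φ₁/φ₂ = e^{c(z₂−z₁)} ⇒ c = ln(φ₁/φ₂)/(z₂−z₁)
c = ln(0.285/0.08) / (3.8 − 1.5) = ln(3.562) / 2.3 = 1.2705 / 2.3 = 0.5524 km⁻¹

0.552 km⁻¹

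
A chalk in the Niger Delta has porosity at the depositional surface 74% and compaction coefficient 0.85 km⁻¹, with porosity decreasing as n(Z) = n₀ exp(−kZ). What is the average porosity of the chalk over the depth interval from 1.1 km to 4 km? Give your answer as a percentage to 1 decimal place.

10.8%

⟨n⟩ = (1/(Z₂−Z₁)) ∫ n₀ e^(−kZ) dZ = n₀·(e^(−k·Z₁) − e^(−k·Z₂)) / (k·(Z₂−Z₁))
e^(−0.85×1.1) = 0.3926; e^(−0.85×4) = 0.0334
⟨n⟩ = 0.74 × (0.3926 − 0.0334) / (0.85 × 2.9) = 0.74 × 0.1457 = 0.1078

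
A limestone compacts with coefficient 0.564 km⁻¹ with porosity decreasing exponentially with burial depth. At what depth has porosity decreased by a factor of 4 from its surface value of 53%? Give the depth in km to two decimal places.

phi/phi₀ = 1/4 ⇒ exp(−c·d) = 1/4 ⇒ d = ln(4) / c
d = 1.3863 / 0.564 = 2.458 km

2.46 km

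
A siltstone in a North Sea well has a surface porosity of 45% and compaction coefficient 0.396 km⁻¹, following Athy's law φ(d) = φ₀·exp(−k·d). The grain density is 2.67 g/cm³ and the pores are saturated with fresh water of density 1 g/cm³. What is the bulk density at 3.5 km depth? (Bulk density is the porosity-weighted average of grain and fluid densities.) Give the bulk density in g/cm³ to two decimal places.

Porosity at depth: φ = 0.45·exp(−0.396×3.5) = 0.45×0.2501 = 0.1125
Bulk density: ρ_b = (1−φ)ρ_g + φ·ρ_f = 0.8875×2.67 + 0.1125×1
       = 2.370 + 0.113 = 2.482 g/cm³

2.48 g/cm³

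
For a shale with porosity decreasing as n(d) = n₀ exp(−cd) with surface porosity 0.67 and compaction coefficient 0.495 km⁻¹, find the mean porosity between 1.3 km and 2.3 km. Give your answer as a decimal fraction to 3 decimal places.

0.278

⟨n⟩ = (1/(d₂−d₁)) ∫ n₀ e^(−cd) dd = n₀·(e^(−c·d₁) − e^(−c·d₂)) / (c·(d₂−d₁))
e^(−0.495×1.3) = 0.5255; e^(−0.495×2.3) = 0.3203
⟨n⟩ = 0.67 × (0.5255 − 0.3203) / (0.495 × 1) = 0.67 × 0.4144 = 0.2777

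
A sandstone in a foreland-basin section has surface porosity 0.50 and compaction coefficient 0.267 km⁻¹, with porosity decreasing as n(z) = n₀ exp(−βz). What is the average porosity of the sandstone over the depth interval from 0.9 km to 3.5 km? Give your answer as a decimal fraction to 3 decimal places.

⟨n⟩ = (1/(z₂−z₁)) ∫ n₀ e^(−βz) dz = n₀·(e^(−β·z₁) − e^(−β·z₂)) / (β·(z₂−z₁))
e^(−0.267×0.9) = 0.7864; e^(−0.267×3.5) = 0.3928
⟨n⟩ = 0.5 × (0.7864 − 0.3928) / (0.267 × 2.6) = 0.5 × 0.5670 = 0.2835

0.283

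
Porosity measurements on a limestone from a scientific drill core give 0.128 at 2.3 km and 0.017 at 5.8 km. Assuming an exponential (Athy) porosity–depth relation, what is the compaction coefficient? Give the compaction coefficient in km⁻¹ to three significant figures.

0.577 km⁻¹

Athy: n(z) = n₀ e^(−cz) ⇒ n₁/n₂ = e^{c(z₂−z₁)} ⇒ c = ln(n₁/n₂)/(z₂−z₁)
c = ln(0.128/0.017) / (5.8 − 2.3) = ln(7.529) / 3.5 = 2.0188 / 3.5 = 0.5768 km⁻¹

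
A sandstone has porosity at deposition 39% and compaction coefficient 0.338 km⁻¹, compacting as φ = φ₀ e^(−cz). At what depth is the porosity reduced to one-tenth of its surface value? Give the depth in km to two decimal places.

φ/φ₀ = 1/10 ⇒ exp(−c·z) = 1/10 ⇒ z = ln(10) / c
z = 2.3026 / 0.338 = 6.812 km

6.81 km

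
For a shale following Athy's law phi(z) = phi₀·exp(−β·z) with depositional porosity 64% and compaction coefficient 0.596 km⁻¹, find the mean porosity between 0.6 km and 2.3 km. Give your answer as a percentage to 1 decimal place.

28.1%

⟨phi⟩ = (1/(z₂−z₁)) ∫ phi₀ e^(−βz) dz = phi₀·(e^(−β·z₁) − e^(−β·z₂)) / (β·(z₂−z₁))
e^(−0.596×0.6) = 0.6994; e^(−0.596×2.3) = 0.2539
⟨phi⟩ = 0.64 × (0.6994 − 0.2539) / (0.596 × 1.7) = 0.64 × 0.4396 = 0.2814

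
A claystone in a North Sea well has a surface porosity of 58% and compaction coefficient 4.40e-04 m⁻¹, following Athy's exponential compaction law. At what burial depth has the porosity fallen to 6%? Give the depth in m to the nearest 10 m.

Working in km (1 km = 1000 m; k in km⁻¹ = k in m⁻¹ × 1000):
Invert Athy's law: Z = ln(n₀/n) / k
Z = ln(0.58/0.06) / 0.44 = ln(9.667) / 0.44 = 2.2687 / 0.44 = 5.156 km

5160 m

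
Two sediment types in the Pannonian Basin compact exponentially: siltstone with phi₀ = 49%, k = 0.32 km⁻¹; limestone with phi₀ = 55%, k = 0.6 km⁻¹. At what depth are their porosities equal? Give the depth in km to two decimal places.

Set phi₀ₐ e^(−kₐz) = phi₀ᵦ e^(−kᵦz) ⇒ ln(phi₀ₐ/phi₀ᵦ) = (kₐ − kᵦ)·z
z = ln(0.49/0.55) / (0.32 − 0.6) = -0.1155 / -0.28 = 0.413 km

0.41 km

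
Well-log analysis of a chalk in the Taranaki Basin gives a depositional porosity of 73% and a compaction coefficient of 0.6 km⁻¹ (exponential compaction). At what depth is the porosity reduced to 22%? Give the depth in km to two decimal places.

2.00 km

Invert Athy's law: z = ln(n₀/n) / β
z = ln(0.73/0.22) / 0.6 = ln(3.318) / 0.6 = 1.1994 / 0.6 = 1.999 km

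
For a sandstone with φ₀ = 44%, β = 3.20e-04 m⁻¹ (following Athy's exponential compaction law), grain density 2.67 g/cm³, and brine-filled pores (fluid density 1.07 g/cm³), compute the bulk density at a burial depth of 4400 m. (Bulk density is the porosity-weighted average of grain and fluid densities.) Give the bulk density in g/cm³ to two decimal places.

2.50 g/cm³

Working in km (1 km = 1000 m; β in km⁻¹ = β in m⁻¹ × 1000):
Porosity at depth: φ = 0.44·exp(−0.32×4.4) = 0.44×0.2446 = 0.1076
Bulk density: ρ_b = (1−φ)ρ_g + φ·ρ_f = 0.8924×2.67 + 0.1076×1.07
       = 2.383 + 0.115 = 2.498 g/cm³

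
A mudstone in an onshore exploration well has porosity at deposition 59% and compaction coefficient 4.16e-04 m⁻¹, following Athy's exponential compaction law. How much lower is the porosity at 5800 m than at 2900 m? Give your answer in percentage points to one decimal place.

12.4 percentage points

Working in km (1 km = 1000 m; β in km⁻¹ = β in m⁻¹ × 1000):
φ(2.9) = 0.59·e^(−0.416×2.9) = 0.1766
φ(5.8) = 0.59·e^(−0.416×5.8) = 0.0528
Δφ = 0.1766 − 0.0528 = 0.1237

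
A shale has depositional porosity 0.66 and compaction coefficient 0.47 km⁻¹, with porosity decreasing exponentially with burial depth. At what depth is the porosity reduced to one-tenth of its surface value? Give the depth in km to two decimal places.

4.90 km

n/n₀ = 1/10 ⇒ exp(−c·d) = 1/10 ⇒ d = ln(10) / c
d = 2.3026 / 0.47 = 4.899 km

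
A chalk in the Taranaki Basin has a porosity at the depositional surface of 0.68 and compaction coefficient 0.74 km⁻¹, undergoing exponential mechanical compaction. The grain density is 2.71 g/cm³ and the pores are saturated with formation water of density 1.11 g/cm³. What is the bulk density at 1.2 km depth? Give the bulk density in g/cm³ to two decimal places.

2.26 g/cm³

Porosity at depth: n = 0.68·exp(−0.74×1.2) = 0.68×0.4115 = 0.2798
Bulk density: ρ_b = (1−n)ρ_g + n·ρ_f = 0.7202×2.71 + 0.2798×1.11
       = 1.952 + 0.311 = 2.262 g/cm³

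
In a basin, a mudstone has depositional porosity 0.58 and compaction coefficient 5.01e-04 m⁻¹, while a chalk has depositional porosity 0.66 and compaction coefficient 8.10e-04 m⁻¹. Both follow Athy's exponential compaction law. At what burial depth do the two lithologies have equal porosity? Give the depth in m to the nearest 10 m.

Working in km (1 km = 1000 m; k in km⁻¹ = k in m⁻¹ × 1000):
Set n₀ₐ e^(−kₐz) = n₀ᵦ e^(−kᵦz) ⇒ ln(n₀ₐ/n₀ᵦ) = (kₐ − kᵦ)·z
z = ln(0.58/0.66) / (0.501 − 0.81) = -0.1292 / -0.309 = 0.418 km

420 m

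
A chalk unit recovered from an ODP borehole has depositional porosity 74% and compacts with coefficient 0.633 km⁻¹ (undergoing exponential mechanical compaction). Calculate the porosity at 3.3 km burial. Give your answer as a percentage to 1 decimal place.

φ = φ₀·exp(−β·Z) = 0.74 × exp(−0.633 × 3.3) = 0.74 × exp(−2.089)
  = 0.74 × 0.1238 = 0.0916

9.2%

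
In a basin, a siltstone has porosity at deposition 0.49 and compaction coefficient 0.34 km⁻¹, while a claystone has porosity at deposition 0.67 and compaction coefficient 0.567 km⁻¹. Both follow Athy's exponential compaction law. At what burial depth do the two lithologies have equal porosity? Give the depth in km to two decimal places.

1.38 km

Set φ₀ₐ e^(−cₐd) = φ₀ᵦ e^(−cᵦd) ⇒ ln(φ₀ₐ/φ₀ᵦ) = (cₐ − cᵦ)·d
d = ln(0.49/0.67) / (0.34 − 0.567) = -0.3129 / -0.227 = 1.378 km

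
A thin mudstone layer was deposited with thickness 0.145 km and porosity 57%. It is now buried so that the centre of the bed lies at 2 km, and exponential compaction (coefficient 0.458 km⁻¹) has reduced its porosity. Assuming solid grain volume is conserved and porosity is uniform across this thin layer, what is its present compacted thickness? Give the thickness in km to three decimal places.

Porosity at 2 km: phi = 0.57·exp(−0.458×2) = 0.2281
Solid-volume conservation: h(1−phi) = h₀(1−phi₀) ⇒ h = h₀·(1−phi₀)/(1−phi)
h = 0.145 × (1 − 0.57)/(1 − 0.2281) = 0.145 × 0.5570 = 0.0808 km

0.081 km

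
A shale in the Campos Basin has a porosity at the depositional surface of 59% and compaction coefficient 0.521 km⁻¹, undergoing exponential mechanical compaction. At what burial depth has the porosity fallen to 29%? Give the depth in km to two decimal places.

Invert Athy's law: Z = ln(n₀/n) / β
Z = ln(0.59/0.29) / 0.521 = ln(2.034) / 0.521 = 0.7102 / 0.521 = 1.363 km

1.36 km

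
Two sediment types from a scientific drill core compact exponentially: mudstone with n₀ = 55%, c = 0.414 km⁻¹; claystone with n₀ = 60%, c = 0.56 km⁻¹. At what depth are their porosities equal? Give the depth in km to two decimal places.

Set n₀ₐ e^(−cₐd) = n₀ᵦ e^(−cᵦd) ⇒ ln(n₀ₐ/n₀ᵦ) = (cₐ − cᵦ)·d
d = ln(0.55/0.6) / (0.414 − 0.56) = -0.0870 / -0.146 = 0.596 km

0.60 km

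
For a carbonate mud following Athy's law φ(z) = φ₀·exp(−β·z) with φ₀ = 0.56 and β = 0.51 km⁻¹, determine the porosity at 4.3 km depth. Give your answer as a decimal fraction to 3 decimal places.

φ = φ₀·exp(−β·z) = 0.56 × exp(−0.51 × 4.3) = 0.56 × exp(−2.193)
  = 0.56 × 0.1116 = 0.0625

0.062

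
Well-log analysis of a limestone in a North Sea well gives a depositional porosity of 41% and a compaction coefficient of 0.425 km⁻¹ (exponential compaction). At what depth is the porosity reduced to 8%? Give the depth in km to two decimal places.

Invert Athy's law: d = ln(phi₀/phi) / c
d = ln(0.41/0.08) / 0.425 = ln(5.125) / 0.425 = 1.6341 / 0.425 = 3.845 km

3.85 km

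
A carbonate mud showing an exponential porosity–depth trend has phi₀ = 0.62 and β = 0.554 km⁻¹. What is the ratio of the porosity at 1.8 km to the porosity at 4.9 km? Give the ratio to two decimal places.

5.57

phi(Z₁)/phi(Z₂) = e^(−β·Z₁)/e^(−β·Z₂) = e^{β(Z₂−Z₁)}
= exp(0.554 × 3.1) = exp(1.717) = 5.5700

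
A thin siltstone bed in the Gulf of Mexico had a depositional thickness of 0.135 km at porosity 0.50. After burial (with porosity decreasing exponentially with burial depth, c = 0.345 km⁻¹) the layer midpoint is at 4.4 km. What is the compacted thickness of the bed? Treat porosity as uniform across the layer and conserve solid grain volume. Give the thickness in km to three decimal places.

Porosity at 4.4 km: n = 0.5·exp(−0.345×4.4) = 0.1096
Solid-volume conservation: h(1−n) = h₀(1−n₀) ⇒ h = h₀·(1−n₀)/(1−n)
h = 0.135 × (1 − 0.5)/(1 − 0.1096) = 0.135 × 0.5615 = 0.0758 km

0.076 km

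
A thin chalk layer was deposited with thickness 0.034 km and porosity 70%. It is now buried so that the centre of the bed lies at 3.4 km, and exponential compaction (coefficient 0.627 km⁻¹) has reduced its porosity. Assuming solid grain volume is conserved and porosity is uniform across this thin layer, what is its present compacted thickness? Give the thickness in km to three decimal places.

0.011 km

Porosity at 3.4 km: φ = 0.7·exp(−0.627×3.4) = 0.0830
Solid-volume conservation: h(1−φ) = h₀(1−φ₀) ⇒ h = h₀·(1−φ₀)/(1−φ)
h = 0.034 × (1 − 0.7)/(1 − 0.0830) = 0.034 × 0.3272 = 0.0111 km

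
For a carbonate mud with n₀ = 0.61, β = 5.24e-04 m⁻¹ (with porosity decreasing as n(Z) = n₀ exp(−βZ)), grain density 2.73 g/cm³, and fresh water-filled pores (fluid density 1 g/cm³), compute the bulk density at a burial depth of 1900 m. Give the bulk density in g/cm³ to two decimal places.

Working in km (1 km = 1000 m; β in km⁻¹ = β in m⁻¹ × 1000):
Porosity at depth: n = 0.61·exp(−0.524×1.9) = 0.61×0.3695 = 0.2254
Bulk density: ρ_b = (1−n)ρ_g + n·ρ_f = 0.7746×2.73 + 0.2254×1
       = 2.115 + 0.225 = 2.340 g/cm³

2.34 g/cm³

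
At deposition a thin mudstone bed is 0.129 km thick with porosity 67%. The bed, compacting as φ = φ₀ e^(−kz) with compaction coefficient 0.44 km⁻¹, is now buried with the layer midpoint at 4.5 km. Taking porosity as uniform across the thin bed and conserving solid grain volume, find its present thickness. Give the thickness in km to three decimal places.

Porosity at 4.5 km: φ = 0.67·exp(−0.44×4.5) = 0.0925
Solid-volume conservation: h(1−φ) = h₀(1−φ₀) ⇒ h = h₀·(1−φ₀)/(1−φ)
h = 0.129 × (1 − 0.67)/(1 − 0.0925) = 0.129 × 0.3636 = 0.0469 km

0.047 km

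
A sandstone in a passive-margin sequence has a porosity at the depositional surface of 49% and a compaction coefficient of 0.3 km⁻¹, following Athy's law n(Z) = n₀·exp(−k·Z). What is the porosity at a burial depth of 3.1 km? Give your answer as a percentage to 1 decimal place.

19.3%

n = n₀·exp(−k·Z) = 0.49 × exp(−0.3 × 3.1) = 0.49 × exp(−0.93)
  = 0.49 × 0.3946 = 0.1933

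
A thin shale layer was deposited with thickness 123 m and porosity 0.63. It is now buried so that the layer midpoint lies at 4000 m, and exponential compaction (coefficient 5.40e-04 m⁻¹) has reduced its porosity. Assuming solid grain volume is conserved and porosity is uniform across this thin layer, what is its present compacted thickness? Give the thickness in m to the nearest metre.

49 m

Working in km (1 km = 1000 m; c in km⁻¹ = c in m⁻¹ × 1000):
Porosity at 4 km: φ = 0.63·exp(−0.54×4) = 0.0727
Solid-volume conservation: h(1−φ) = h₀(1−φ₀) ⇒ h = h₀·(1−φ₀)/(1−φ)
h = 0.123 × (1 − 0.63)/(1 − 0.0727) = 0.123 × 0.3990 = 0.0491 km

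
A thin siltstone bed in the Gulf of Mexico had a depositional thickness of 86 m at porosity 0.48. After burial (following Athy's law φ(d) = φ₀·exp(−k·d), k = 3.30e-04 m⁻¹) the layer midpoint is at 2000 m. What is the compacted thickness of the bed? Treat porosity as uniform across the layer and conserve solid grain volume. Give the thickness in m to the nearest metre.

Working in km (1 km = 1000 m; k in km⁻¹ = k in m⁻¹ × 1000):
Porosity at 2 km: φ = 0.48·exp(−0.33×2) = 0.2481
Solid-volume conservation: h(1−φ) = h₀(1−φ₀) ⇒ h = h₀·(1−φ₀)/(1−φ)
h = 0.086 × (1 − 0.48)/(1 − 0.2481) = 0.086 × 0.6916 = 0.0595 km

59 m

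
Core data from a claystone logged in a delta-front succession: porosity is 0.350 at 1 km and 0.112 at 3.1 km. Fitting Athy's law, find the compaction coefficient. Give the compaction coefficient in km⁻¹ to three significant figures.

0.543 km⁻¹

Athy: φ(z) = φ₀ e^(−βz) ⇒ φ₁/φ₂ = e^{β(z₂−z₁)} ⇒ β = ln(φ₁/φ₂)/(z₂−z₁)
β = ln(0.35/0.112) / (3.1 − 1) = ln(3.125) / 2.1 = 1.1394 / 2.1 = 0.5426 km⁻¹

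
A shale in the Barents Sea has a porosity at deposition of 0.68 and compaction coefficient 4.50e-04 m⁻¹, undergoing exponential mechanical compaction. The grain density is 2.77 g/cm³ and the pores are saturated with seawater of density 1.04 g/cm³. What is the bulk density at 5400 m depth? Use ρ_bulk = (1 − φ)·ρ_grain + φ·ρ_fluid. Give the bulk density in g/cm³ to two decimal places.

2.67 g/cm³

Working in km (1 km = 1000 m; k in km⁻¹ = k in m⁻¹ × 1000):
Porosity at depth: φ = 0.68·exp(−0.45×5.4) = 0.68×0.0880 = 0.0599
Bulk density: ρ_b = (1−φ)ρ_g + φ·ρ_f = 0.9401×2.77 + 0.0599×1.04
       = 2.604 + 0.062 = 2.666 g/cm³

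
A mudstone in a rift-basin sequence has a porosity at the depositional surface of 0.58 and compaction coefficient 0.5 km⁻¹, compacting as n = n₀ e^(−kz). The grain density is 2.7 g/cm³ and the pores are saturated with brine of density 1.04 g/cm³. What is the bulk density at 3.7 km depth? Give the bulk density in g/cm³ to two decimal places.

Porosity at depth: n = 0.58·exp(−0.5×3.7) = 0.58×0.1572 = 0.0912
Bulk density: ρ_b = (1−n)ρ_g + n·ρ_f = 0.9088×2.7 + 0.0912×1.04
       = 2.454 + 0.095 = 2.549 g/cm³

2.55 g/cm³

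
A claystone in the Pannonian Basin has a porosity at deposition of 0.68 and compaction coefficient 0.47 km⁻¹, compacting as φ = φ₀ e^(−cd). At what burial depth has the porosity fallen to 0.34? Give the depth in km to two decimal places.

Invert Athy's law: d = ln(φ₀/φ) / c
d = ln(0.68/0.34) / 0.47 = ln(2) / 0.47 = 0.6931 / 0.47 = 1.475 km

1.47 km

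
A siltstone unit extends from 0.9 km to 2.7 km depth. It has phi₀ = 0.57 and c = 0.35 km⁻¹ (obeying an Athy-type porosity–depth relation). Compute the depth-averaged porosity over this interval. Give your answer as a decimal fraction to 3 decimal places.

⟨phi⟩ = (1/(Z₂−Z₁)) ∫ phi₀ e^(−cZ) dZ = phi₀·(e^(−c·Z₁) − e^(−c·Z₂)) / (c·(Z₂−Z₁))
e^(−0.35×0.9) = 0.7298; e^(−0.35×2.7) = 0.3887
⟨phi⟩ = 0.57 × (0.7298 − 0.3887) / (0.35 × 1.8) = 0.57 × 0.5414 = 0.3086

0.309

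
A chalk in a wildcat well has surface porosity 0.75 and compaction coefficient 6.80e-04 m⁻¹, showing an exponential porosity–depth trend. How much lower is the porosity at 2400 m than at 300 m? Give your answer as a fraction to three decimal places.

Working in km (1 km = 1000 m; k in km⁻¹ = k in m⁻¹ × 1000):
n(0.3) = 0.75·e^(−0.68×0.3) = 0.6116
n(2.4) = 0.75·e^(−0.68×2.4) = 0.1467
Δn = 0.6116 − 0.1467 = 0.4649

0.465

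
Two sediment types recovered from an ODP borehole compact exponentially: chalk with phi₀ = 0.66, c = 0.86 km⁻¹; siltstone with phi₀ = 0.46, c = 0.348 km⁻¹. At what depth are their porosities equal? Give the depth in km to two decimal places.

0.71 km

Set phi₀ₐ e^(−cₐz) = phi₀ᵦ e^(−cᵦz) ⇒ ln(phi₀ₐ/phi₀ᵦ) = (cₐ − cᵦ)·z
z = ln(0.66/0.46) / (0.86 − 0.348) = 0.3610 / 0.512 = 0.705 km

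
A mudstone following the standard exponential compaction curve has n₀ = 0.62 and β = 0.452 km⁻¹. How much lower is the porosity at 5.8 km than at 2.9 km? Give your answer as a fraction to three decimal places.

n(2.9) = 0.62·e^(−0.452×2.9) = 0.1672
n(5.8) = 0.62·e^(−0.452×5.8) = 0.0451
Δn = 0.1672 − 0.0451 = 0.1221

0.122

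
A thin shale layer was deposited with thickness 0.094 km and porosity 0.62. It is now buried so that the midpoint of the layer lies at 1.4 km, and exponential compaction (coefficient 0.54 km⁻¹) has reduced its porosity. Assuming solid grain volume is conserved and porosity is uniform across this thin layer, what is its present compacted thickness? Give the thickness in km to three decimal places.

Porosity at 1.4 km: φ = 0.62·exp(−0.54×1.4) = 0.2911
Solid-volume conservation: h(1−φ) = h₀(1−φ₀) ⇒ h = h₀·(1−φ₀)/(1−φ)
h = 0.094 × (1 − 0.62)/(1 − 0.2911) = 0.094 × 0.5361 = 0.0504 km

0.050 km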